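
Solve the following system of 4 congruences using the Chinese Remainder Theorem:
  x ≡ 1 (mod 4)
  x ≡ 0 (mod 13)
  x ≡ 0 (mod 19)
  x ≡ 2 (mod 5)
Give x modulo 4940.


Product of moduli M = 4 · 13 · 19 · 5 = 4940.
Merge one congruence at a time:
  Start: x ≡ 1 (mod 4).
  Combine with x ≡ 0 (mod 13); new modulus lcm = 52.
    Write x = 1 + 4·t and substitute into x ≡ 0 (mod 13): 4·t ≡ 0 − 1 = -1 (mod 13).
    Reduce coefficients mod 13: 4·t ≡ 12 (mod 13).
    The inverse of 4 mod 13 is 10 (since 4·10 = 40 = 3·13 + 1), so t ≡ 10·12 = 120 ≡ 3 (mod 13).
    Then x = 1 + 4·3 = 13, valid modulo lcm(4, 13) = 52: x ≡ 13 (mod 52).
  Combine with x ≡ 0 (mod 19); new modulus lcm = 988.
    Write x = 13 + 52·t and substitute into x ≡ 0 (mod 19): 52·t ≡ 0 − 13 = -13 (mod 19).
    Reduce coefficients mod 19: 14·t ≡ 6 (mod 19).
    The inverse of 14 mod 19 is 15 (since 14·15 = 210 = 11·19 + 1), so t ≡ 15·6 = 90 ≡ 14 (mod 19).
    Then x = 13 + 52·14 = 741, valid modulo lcm(52, 19) = 988: x ≡ 741 (mod 988).
  Combine with x ≡ 2 (mod 5); new modulus lcm = 4940.
    Write x = 741 + 988·t and substitute into x ≡ 2 (mod 5): 988·t ≡ 2 − 741 = -739 (mod 5).
    Reduce coefficients mod 5: 3·t ≡ 1 (mod 5).
    The inverse of 3 mod 5 is 2 (since 3·2 = 6 = 1·5 + 1), so t ≡ 2·1 = 2 ≡ 2 (mod 5).
    Then x = 741 + 988·2 = 2717, valid modulo lcm(988, 5) = 4940: x ≡ 2717 (mod 4940).
Verify against each original: 2717 mod 4 = 1, 2717 mod 13 = 0, 2717 mod 19 = 0, 2717 mod 5 = 2.

x ≡ 2717 (mod 4940).


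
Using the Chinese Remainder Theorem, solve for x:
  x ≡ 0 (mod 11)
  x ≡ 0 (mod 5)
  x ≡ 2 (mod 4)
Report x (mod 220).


Moduli 11, 5, 4 are pairwise coprime; by CRT there is a unique solution modulo M = 11 · 5 · 4 = 220.
Solve pairwise, accumulating the modulus:
  Start with x ≡ 0 (mod 11).
  Combine with x ≡ 0 (mod 5): since gcd(11, 5) = 1, we get a unique residue mod 55.
    Write x = 0 + 11·t and substitute into x ≡ 0 (mod 5): 11·t ≡ 0 − 0 = 0 (mod 5).
    Reduce coefficients mod 5: 1·t ≡ 0 (mod 5).
    So t ≡ 0 (mod 5).
    Then x = 0 + 11·0 = 0, valid modulo lcm(11, 5) = 55: x ≡ 0 (mod 55).
  Combine with x ≡ 2 (mod 4): since gcd(55, 4) = 1, we get a unique residue mod 220.
    Write x = 0 + 55·t and substitute into x ≡ 2 (mod 4): 55·t ≡ 2 − 0 = 2 (mod 4).
    Reduce coefficients mod 4: 3·t ≡ 2 (mod 4).
    The inverse of 3 mod 4 is 3 (since 3·3 = 9 = 2·4 + 1), so t ≡ 3·2 = 6 ≡ 2 (mod 4).
    Then x = 0 + 55·2 = 110, valid modulo lcm(55, 4) = 220: x ≡ 110 (mod 220).
Verify: 110 mod 11 = 0 ✓, 110 mod 5 = 0 ✓, 110 mod 4 = 2 ✓.

x ≡ 110 (mod 220).


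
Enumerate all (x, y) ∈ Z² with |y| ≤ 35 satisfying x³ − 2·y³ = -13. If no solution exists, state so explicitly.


The equation is x³ - 2y³ = -13. For fixed y, x³ = 2·y³ − 13, so a solution requires the RHS to be a perfect cube.
Strategy: iterate y from -35 to 35, compute RHS = 2·y³ − 13, and check whether it is a (positive or negative) perfect cube.
Check small values of y:
  y = 0: RHS = -13 is not a perfect cube.
  y = 1: RHS = -11 is not a perfect cube.
  y = -1: RHS = -15 is not a perfect cube.
  y = 2: RHS = 3 is not a perfect cube.
  y = -2: RHS = -29 is not a perfect cube.
  y = 3: RHS = 41 is not a perfect cube.
  y = -3: RHS = -67 is not a perfect cube.
Continuing the search up to |y| = 35 finds no solutions either.
No (x, y) in the scanned range satisfies the equation.

No integer solutions with |y| ≤ 35.


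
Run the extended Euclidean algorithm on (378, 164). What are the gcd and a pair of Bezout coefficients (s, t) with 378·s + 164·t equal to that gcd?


Euclidean algorithm on (378, 164) — divide until remainder is 0:
  378 = 2 · 164 + 50
  164 = 3 · 50 + 14
  50 = 3 · 14 + 8
  14 = 1 · 8 + 6
  8 = 1 · 6 + 2
  6 = 3 · 2 + 0
gcd(378, 164) = 2.
Track Bezout coefficients alongside the remainders: start with r₀ = 378 = a·1 + b·0 (s = 1, t = 0) and r₁ = 164 = a·0 + b·1 (s = 0, t = 1); each new remainder r_{k+1} = r_{k-1} − q_k·r_k inherits s_{k+1} = s_{k-1} − q_k·s_k, t_{k+1} = t_{k-1} − q_k·t_k, so r_k = a·s_k + b·t_k at every step:
  q = 2: r = 50, s = 1 − 2·0 = 1, t = 0 − 2·1 = -2  (check: 378·1 + 164·(-2) = 50)
  q = 3: r = 14, s = 0 − 3·1 = -3, t = 1 − 3·(-2) = 7  (check: 378·(-3) + 164·7 = 14)
  q = 3: r = 8, s = 1 − 3·(-3) = 10, t = -2 − 3·7 = -23  (check: 378·10 + 164·(-23) = 8)
  q = 1: r = 6, s = -3 − 1·10 = -13, t = 7 − 1·(-23) = 30  (check: 378·(-13) + 164·30 = 6)
  q = 1: r = 2, s = 10 − 1·(-13) = 23, t = -23 − 1·30 = -53  (check: 378·23 + 164·(-53) = 2)
The row with r = 2 (the gcd) gives the Bezout coefficients s = 23, t = -53.
Result: 378 · (23) + 164 · (-53) = 2.

gcd(378, 164) = 2; s = 23, t = -53 (check: 378·23 + 164·(-53) = 2).


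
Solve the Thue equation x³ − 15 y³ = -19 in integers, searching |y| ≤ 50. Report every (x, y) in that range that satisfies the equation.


The equation is x³ - 15y³ = -19. For fixed y, x³ = 15·y³ − 19, so a solution requires the RHS to be a perfect cube.
Strategy: iterate y from -50 to 50, compute RHS = 15·y³ − 19, and check whether it is a (positive or negative) perfect cube.
Check small values of y:
  y = 0: RHS = -19 is not a perfect cube.
  y = 1: RHS = -4 is not a perfect cube.
  y = -1: RHS = -34 is not a perfect cube.
  y = 2: RHS = 101 is not a perfect cube.
  y = -2: RHS = -139 is not a perfect cube.
  y = 3: RHS = 386 is not a perfect cube.
  y = -3: RHS = -424 is not a perfect cube.
Continuing the search up to |y| = 50 finds no solutions either.
No (x, y) in the scanned range satisfies the equation.

No integer solutions with |y| ≤ 50.


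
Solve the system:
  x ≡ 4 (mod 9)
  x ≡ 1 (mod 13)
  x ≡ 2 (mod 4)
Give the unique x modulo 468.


Moduli 9, 13, 4 are pairwise coprime; by CRT there is a unique solution modulo M = 9 · 13 · 4 = 468.
Solve pairwise, accumulating the modulus:
  Start with x ≡ 4 (mod 9).
  Combine with x ≡ 1 (mod 13): since gcd(9, 13) = 1, we get a unique residue mod 117.
    Write x = 4 + 9·t and substitute into x ≡ 1 (mod 13): 9·t ≡ 1 − 4 = -3 (mod 13).
    Reduce coefficients mod 13: 9·t ≡ 10 (mod 13).
    The inverse of 9 mod 13 is 3 (since 9·3 = 27 = 2·13 + 1), so t ≡ 3·10 = 30 ≡ 4 (mod 13).
    Then x = 4 + 9·4 = 40, valid modulo lcm(9, 13) = 117: x ≡ 40 (mod 117).
  Combine with x ≡ 2 (mod 4): since gcd(117, 4) = 1, we get a unique residue mod 468.
    Write x = 40 + 117·t and substitute into x ≡ 2 (mod 4): 117·t ≡ 2 − 40 = -38 (mod 4).
    Reduce coefficients mod 4: 1·t ≡ 2 (mod 4).
    So t ≡ 2 (mod 4).
    Then x = 40 + 117·2 = 274, valid modulo lcm(117, 4) = 468: x ≡ 274 (mod 468).
Verify: 274 mod 9 = 4 ✓, 274 mod 13 = 1 ✓, 274 mod 4 = 2 ✓.

x ≡ 274 (mod 468).


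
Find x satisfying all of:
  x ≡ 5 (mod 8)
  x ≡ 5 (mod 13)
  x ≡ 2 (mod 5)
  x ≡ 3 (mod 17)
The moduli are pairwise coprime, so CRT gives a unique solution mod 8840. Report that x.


Product of moduli M = 8 · 13 · 5 · 17 = 8840.
Merge one congruence at a time:
  Start: x ≡ 5 (mod 8).
  Combine with x ≡ 5 (mod 13); new modulus lcm = 104.
    Write x = 5 + 8·t and substitute into x ≡ 5 (mod 13): 8·t ≡ 5 − 5 = 0 (mod 13).
    The inverse of 8 mod 13 is 5 (since 8·5 = 40 = 3·13 + 1), so t ≡ 5·0 = 0 ≡ 0 (mod 13).
    Then x = 5 + 8·0 = 5, valid modulo lcm(8, 13) = 104: x ≡ 5 (mod 104).
  Combine with x ≡ 2 (mod 5); new modulus lcm = 520.
    Write x = 5 + 104·t and substitute into x ≡ 2 (mod 5): 104·t ≡ 2 − 5 = -3 (mod 5).
    Reduce coefficients mod 5: 4·t ≡ 2 (mod 5).
    The inverse of 4 mod 5 is 4 (since 4·4 = 16 = 3·5 + 1), so t ≡ 4·2 = 8 ≡ 3 (mod 5).
    Then x = 5 + 104·3 = 317, valid modulo lcm(104, 5) = 520: x ≡ 317 (mod 520).
  Combine with x ≡ 3 (mod 17); new modulus lcm = 8840.
    Write x = 317 + 520·t and substitute into x ≡ 3 (mod 17): 520·t ≡ 3 − 317 = -314 (mod 17).
    Reduce coefficients mod 17: 10·t ≡ 9 (mod 17).
    The inverse of 10 mod 17 is 12 (since 10·12 = 120 = 7·17 + 1), so t ≡ 12·9 = 108 ≡ 6 (mod 17).
    Then x = 317 + 520·6 = 3437, valid modulo lcm(520, 17) = 8840: x ≡ 3437 (mod 8840).
Verify against each original: 3437 mod 8 = 5, 3437 mod 13 = 5, 3437 mod 5 = 2, 3437 mod 17 = 3.

x ≡ 3437 (mod 8840).


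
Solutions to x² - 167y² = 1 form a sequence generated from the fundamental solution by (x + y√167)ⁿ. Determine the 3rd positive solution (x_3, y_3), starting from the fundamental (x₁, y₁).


Step 1: Find the fundamental solution (x₁, y₁) of x² - 167y² = 1.
  Expand √167 as a continued fraction. a₀ = ⌊√167⌋ = 12; iterate m_{k+1} = d_k·a_k − m_k, d_{k+1} = (167 − m_{k+1}²)/d_k, a_{k+1} = ⌊(a₀ + m_{k+1})/d_{k+1}⌋ (starting m₀ = 0, d₀ = 1), with convergents p_k = a_k·p_{k-1} + p_{k-2}, q_k = a_k·q_{k-1} + q_{k-2} (p₋₁ = 1, q₋₁ = 0):
  k = 0: a₀ = 12; p₀/q₀ = 12/1; p₀² − 167·q₀² = 144 − 167 = -23.
  k = 1: m = 12, d = 23, a = ⌊(12 + 12)/23⌋ = 1; p/q = (1·12 + 1)/(1·1 + 0) = 13/1; p² − 167·q² = 169 − 167 = 2.
  k = 2: m = 11, d = 2, a = ⌊(12 + 11)/2⌋ = 11; p/q = (11·13 + 12)/(11·1 + 1) = 155/12; p² − 167·q² = 24025 − 24048 = -23.
  k = 3: m = 11, d = 23, a = ⌊(12 + 11)/23⌋ = 1; p/q = (1·155 + 13)/(1·12 + 1) = 168/13; p² − 167·q² = 28224 − 28223 = 1.
  The first convergent with p² − 167·q² = 1 gives the fundamental solution (x₁, y₁) = (168, 13).
Step 2: Apply the recurrence (x_{n+1}, y_{n+1}) = (x₁x_n + 167y₁y_n, x₁y_n + y₁x_n) repeatedly.
  From (x_1, y_1) = (168, 13): x_2 = 168·168 + 167·13·13 = 56447; y_2 = 168·13 + 13·168 = 4368.
  From (x_2, y_2) = (56447, 4368): x_3 = 168·56447 + 167·13·4368 = 18966024; y_3 = 168·4368 + 13·56447 = 1467635.
Step 3: Verify x_3² - 167·y_3² = 359710066368576 - 359710066368575 = 1 (should be 1). ✓

(x_1, y_1) = (168, 13); (x_3, y_3) = (18966024, 1467635).


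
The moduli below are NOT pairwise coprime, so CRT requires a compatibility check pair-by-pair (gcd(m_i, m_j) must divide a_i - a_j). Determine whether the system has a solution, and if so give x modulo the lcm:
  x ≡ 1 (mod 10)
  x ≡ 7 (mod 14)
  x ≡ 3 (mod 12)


Moduli 10, 14, 12 are not pairwise coprime, so CRT works modulo lcm(m_i) when all pairwise compatibility conditions hold.
Pairwise compatibility: gcd(m_i, m_j) must divide a_i - a_j for every pair.
Merge one congruence at a time:
  Start: x ≡ 1 (mod 10).
  Combine with x ≡ 7 (mod 14): gcd(10, 14) = 2; 7 - 1 = 6, which IS divisible by 2, so compatible.
    Write x = 1 + 10·t and substitute into x ≡ 7 (mod 14): 10·t ≡ 7 − 1 = 6 (mod 14).
    Divide the congruence (and modulus) by g = 2: 5·t ≡ 3 (mod 7).
    The inverse of 5 mod 7 is 3 (since 5·3 = 15 = 2·7 + 1), so t ≡ 3·3 = 9 ≡ 2 (mod 7).
    Then x = 1 + 10·2 = 21, valid modulo lcm(10, 14) = 70: x ≡ 21 (mod 70).
  Combine with x ≡ 3 (mod 12): gcd(70, 12) = 2; 3 - 21 = -18, which IS divisible by 2, so compatible.
    Write x = 21 + 70·t and substitute into x ≡ 3 (mod 12): 70·t ≡ 3 − 21 = -18 (mod 12).
    Divide the congruence (and modulus) by g = 2: 35·t ≡ -9 (mod 6).
    Reduce coefficients mod 6: 5·t ≡ 3 (mod 6).
    The inverse of 5 mod 6 is 5 (since 5·5 = 25 = 4·6 + 1), so t ≡ 5·3 = 15 ≡ 3 (mod 6).
    Then x = 21 + 70·3 = 231, valid modulo lcm(70, 12) = 420: x ≡ 231 (mod 420).
Verify: 231 mod 10 = 1, 231 mod 14 = 7, 231 mod 12 = 3.

x ≡ 231 (mod 420).


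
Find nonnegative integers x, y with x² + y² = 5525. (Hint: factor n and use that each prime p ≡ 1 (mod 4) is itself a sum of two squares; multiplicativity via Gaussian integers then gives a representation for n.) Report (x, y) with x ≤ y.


Step 1: Factor n = 5525 = 5^2 · 13 · 17.
Step 2: Check the mod-4 condition on each prime factor: 5 ≡ 1 (mod 4), exponent 2; 13 ≡ 1 (mod 4), exponent 1; 17 ≡ 1 (mod 4), exponent 1.
All primes ≡ 3 (mod 4) appear to even exponent (or don't appear), so by the two-squares theorem n IS expressible as a sum of two squares.
Step 3: Build a representation. Group n = k² · m with k = 5 and m = 13 · 17 = 221 (a product of primes ≡ 1 (mod 4)); a representation of m scales to one of n via (k·x)² + (k·y)² = k²(x² + y²). Each prime p ≡ 1 (mod 4) is itself a sum of two squares; find a² by testing p − a² for a perfect square:
  13: 13 − 1² = 12, 13 − 2² = 9 = 3² ⇒ 13 = 2² + 3².
  17: 17 − 1² = 16 = 4² ⇒ 17 = 1² + 4².
  Combine using the Brahmagupta–Fibonacci identity (a² + b²)(c² + d²) = (ac − bd)² + (ad + bc)² = (ac + bd)² + (ad − bc)²:
  13 · 17 = 221: from (2² + 3²)(1² + 4²), take (2·1 − 3·4, 2·4 + 3·1) = (2 − 12, 8 + 3) = (-10, 11); dropping signs (only squares matter) gives (10, 11); check 10² + 11² = 100 + 121 = 221 ✓.
  Scale by k = 5: (5·10, 5·11) = (50, 55).
Step 4: Order so x ≤ y and verify: 50² + 55² = 2500 + 3025 = 5525 = n. ✓

n = 5525 = 50² + 55² (one valid representation with x ≤ y).


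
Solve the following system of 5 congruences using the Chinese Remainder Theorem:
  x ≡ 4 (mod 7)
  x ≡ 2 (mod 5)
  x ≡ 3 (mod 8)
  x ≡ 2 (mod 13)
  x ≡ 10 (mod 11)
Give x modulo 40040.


Product of moduli M = 7 · 5 · 8 · 13 · 11 = 40040.
Merge one congruence at a time:
  Start: x ≡ 4 (mod 7).
  Combine with x ≡ 2 (mod 5); new modulus lcm = 35.
    Write x = 4 + 7·t and substitute into x ≡ 2 (mod 5): 7·t ≡ 2 − 4 = -2 (mod 5).
    Reduce coefficients mod 5: 2·t ≡ 3 (mod 5).
    The inverse of 2 mod 5 is 3 (since 2·3 = 6 = 1·5 + 1), so t ≡ 3·3 = 9 ≡ 4 (mod 5).
    Then x = 4 + 7·4 = 32, valid modulo lcm(7, 5) = 35: x ≡ 32 (mod 35).
  Combine with x ≡ 3 (mod 8); new modulus lcm = 280.
    Write x = 32 + 35·t and substitute into x ≡ 3 (mod 8): 35·t ≡ 3 − 32 = -29 (mod 8).
    Reduce coefficients mod 8: 3·t ≡ 3 (mod 8).
    The inverse of 3 mod 8 is 3 (since 3·3 = 9 = 1·8 + 1), so t ≡ 3·3 = 9 ≡ 1 (mod 8).
    Then x = 32 + 35·1 = 67, valid modulo lcm(35, 8) = 280: x ≡ 67 (mod 280).
  Combine with x ≡ 2 (mod 13); new modulus lcm = 3640.
    Write x = 67 + 280·t and substitute into x ≡ 2 (mod 13): 280·t ≡ 2 − 67 = -65 (mod 13).
    Reduce coefficients mod 13: 7·t ≡ 0 (mod 13).
    The inverse of 7 mod 13 is 2 (since 7·2 = 14 = 1·13 + 1), so t ≡ 2·0 = 0 ≡ 0 (mod 13).
    Then x = 67 + 280·0 = 67, valid modulo lcm(280, 13) = 3640: x ≡ 67 (mod 3640).
  Combine with x ≡ 10 (mod 11); new modulus lcm = 40040.
    Write x = 67 + 3640·t and substitute into x ≡ 10 (mod 11): 3640·t ≡ 10 − 67 = -57 (mod 11).
    Reduce coefficients mod 11: 10·t ≡ 9 (mod 11).
    The inverse of 10 mod 11 is 10 (since 10·10 = 100 = 9·11 + 1), so t ≡ 10·9 = 90 ≡ 2 (mod 11).
    Then x = 67 + 3640·2 = 7347, valid modulo lcm(3640, 11) = 40040: x ≡ 7347 (mod 40040).
Verify against each original: 7347 mod 7 = 4, 7347 mod 5 = 2, 7347 mod 8 = 3, 7347 mod 13 = 2, 7347 mod 11 = 10.

x ≡ 7347 (mod 40040).


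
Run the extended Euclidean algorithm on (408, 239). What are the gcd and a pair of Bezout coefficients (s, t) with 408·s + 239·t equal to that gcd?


Euclidean algorithm on (408, 239) — divide until remainder is 0:
  408 = 1 · 239 + 169
  239 = 1 · 169 + 70
  169 = 2 · 70 + 29
  70 = 2 · 29 + 12
  29 = 2 · 12 + 5
  12 = 2 · 5 + 2
  5 = 2 · 2 + 1
  2 = 2 · 1 + 0
gcd(408, 239) = 1.
Track Bezout coefficients alongside the remainders: start with r₀ = 408 = a·1 + b·0 (s = 1, t = 0) and r₁ = 239 = a·0 + b·1 (s = 0, t = 1); each new remainder r_{k+1} = r_{k-1} − q_k·r_k inherits s_{k+1} = s_{k-1} − q_k·s_k, t_{k+1} = t_{k-1} − q_k·t_k, so r_k = a·s_k + b·t_k at every step:
  q = 1: r = 169, s = 1 − 1·0 = 1, t = 0 − 1·1 = -1  (check: 408·1 + 239·(-1) = 169)
  q = 1: r = 70, s = 0 − 1·1 = -1, t = 1 − 1·(-1) = 2  (check: 408·(-1) + 239·2 = 70)
  q = 2: r = 29, s = 1 − 2·(-1) = 3, t = -1 − 2·2 = -5  (check: 408·3 + 239·(-5) = 29)
  q = 2: r = 12, s = -1 − 2·3 = -7, t = 2 − 2·(-5) = 12  (check: 408·(-7) + 239·12 = 12)
  q = 2: r = 5, s = 3 − 2·(-7) = 17, t = -5 − 2·12 = -29  (check: 408·17 + 239·(-29) = 5)
  q = 2: r = 2, s = -7 − 2·17 = -41, t = 12 − 2·(-29) = 70  (check: 408·(-41) + 239·70 = 2)
  q = 2: r = 1, s = 17 − 2·(-41) = 99, t = -29 − 2·70 = -169  (check: 408·99 + 239·(-169) = 1)
The row with r = 1 (the gcd) gives the Bezout coefficients s = 99, t = -169.
Result: 408 · (99) + 239 · (-169) = 1.

gcd(408, 239) = 1; s = 99, t = -169 (check: 408·99 + 239·(-169) = 1).


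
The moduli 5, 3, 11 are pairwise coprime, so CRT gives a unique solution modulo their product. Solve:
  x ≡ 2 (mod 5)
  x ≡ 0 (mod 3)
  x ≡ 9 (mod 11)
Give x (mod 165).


Moduli 5, 3, 11 are pairwise coprime; by CRT there is a unique solution modulo M = 5 · 3 · 11 = 165.
Solve pairwise, accumulating the modulus:
  Start with x ≡ 2 (mod 5).
  Combine with x ≡ 0 (mod 3): since gcd(5, 3) = 1, we get a unique residue mod 15.
    Write x = 2 + 5·t and substitute into x ≡ 0 (mod 3): 5·t ≡ 0 − 2 = -2 (mod 3).
    Reduce coefficients mod 3: 2·t ≡ 1 (mod 3).
    The inverse of 2 mod 3 is 2 (since 2·2 = 4 = 1·3 + 1), so t ≡ 2·1 = 2 ≡ 2 (mod 3).
    Then x = 2 + 5·2 = 12, valid modulo lcm(5, 3) = 15: x ≡ 12 (mod 15).
  Combine with x ≡ 9 (mod 11): since gcd(15, 11) = 1, we get a unique residue mod 165.
    Write x = 12 + 15·t and substitute into x ≡ 9 (mod 11): 15·t ≡ 9 − 12 = -3 (mod 11).
    Reduce coefficients mod 11: 4·t ≡ 8 (mod 11).
    The inverse of 4 mod 11 is 3 (since 4·3 = 12 = 1·11 + 1), so t ≡ 3·8 = 24 ≡ 2 (mod 11).
    Then x = 12 + 15·2 = 42, valid modulo lcm(15, 11) = 165: x ≡ 42 (mod 165).
Verify: 42 mod 5 = 2 ✓, 42 mod 3 = 0 ✓, 42 mod 11 = 9 ✓.

x ≡ 42 (mod 165).


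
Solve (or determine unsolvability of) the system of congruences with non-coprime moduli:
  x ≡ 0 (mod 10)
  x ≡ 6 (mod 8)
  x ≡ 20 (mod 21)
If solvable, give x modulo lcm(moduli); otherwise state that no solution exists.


Moduli 10, 8, 21 are not pairwise coprime, so CRT works modulo lcm(m_i) when all pairwise compatibility conditions hold.
Pairwise compatibility: gcd(m_i, m_j) must divide a_i - a_j for every pair.
Merge one congruence at a time:
  Start: x ≡ 0 (mod 10).
  Combine with x ≡ 6 (mod 8): gcd(10, 8) = 2; 6 - 0 = 6, which IS divisible by 2, so compatible.
    Write x = 0 + 10·t and substitute into x ≡ 6 (mod 8): 10·t ≡ 6 − 0 = 6 (mod 8).
    Divide the congruence (and modulus) by g = 2: 5·t ≡ 3 (mod 4).
    Reduce coefficients mod 4: 1·t ≡ 3 (mod 4).
    So t ≡ 3 (mod 4).
    Then x = 0 + 10·3 = 30, valid modulo lcm(10, 8) = 40: x ≡ 30 (mod 40).
  Combine with x ≡ 20 (mod 21): gcd(40, 21) = 1; 20 - 30 = -10, which IS divisible by 1, so compatible.
    Write x = 30 + 40·t and substitute into x ≡ 20 (mod 21): 40·t ≡ 20 − 30 = -10 (mod 21).
    Reduce coefficients mod 21: 19·t ≡ 11 (mod 21).
    The inverse of 19 mod 21 is 10 (since 19·10 = 190 = 9·21 + 1), so t ≡ 10·11 = 110 ≡ 5 (mod 21).
    Then x = 30 + 40·5 = 230, valid modulo lcm(40, 21) = 840: x ≡ 230 (mod 840).
Verify: 230 mod 10 = 0, 230 mod 8 = 6, 230 mod 21 = 20.

x ≡ 230 (mod 840).


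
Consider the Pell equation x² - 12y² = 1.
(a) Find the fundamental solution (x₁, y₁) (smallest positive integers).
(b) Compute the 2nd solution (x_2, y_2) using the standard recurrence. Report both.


Step 1: Find the fundamental solution (x₁, y₁) of x² - 12y² = 1.
  Expand √12 as a continued fraction. a₀ = ⌊√12⌋ = 3; iterate m_{k+1} = d_k·a_k − m_k, d_{k+1} = (12 − m_{k+1}²)/d_k, a_{k+1} = ⌊(a₀ + m_{k+1})/d_{k+1}⌋ (starting m₀ = 0, d₀ = 1), with convergents p_k = a_k·p_{k-1} + p_{k-2}, q_k = a_k·q_{k-1} + q_{k-2} (p₋₁ = 1, q₋₁ = 0):
  k = 0: a₀ = 3; p₀/q₀ = 3/1; p₀² − 12·q₀² = 9 − 12 = -3.
  k = 1: m = 3, d = 3, a = ⌊(3 + 3)/3⌋ = 2; p/q = (2·3 + 1)/(2·1 + 0) = 7/2; p² − 12·q² = 49 − 48 = 1.
  The first convergent with p² − 12·q² = 1 gives the fundamental solution (x₁, y₁) = (7, 2).
Step 2: Apply the recurrence (x_{n+1}, y_{n+1}) = (x₁x_n + 12y₁y_n, x₁y_n + y₁x_n) repeatedly.
  From (x_1, y_1) = (7, 2): x_2 = 7·7 + 12·2·2 = 97; y_2 = 7·2 + 2·7 = 28.
Step 3: Verify x_2² - 12·y_2² = 9409 - 9408 = 1 (should be 1). ✓

(x_1, y_1) = (7, 2); (x_2, y_2) = (97, 28).


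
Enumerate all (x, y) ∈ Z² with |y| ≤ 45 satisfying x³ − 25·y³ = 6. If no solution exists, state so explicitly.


The equation is x³ - 25y³ = 6. For fixed y, x³ = 25·y³ + 6, so a solution requires the RHS to be a perfect cube.
Strategy: iterate y from -45 to 45, compute RHS = 25·y³ + 6, and check whether it is a (positive or negative) perfect cube.
Check small values of y:
  y = 0: RHS = 6 is not a perfect cube.
  y = 1: RHS = 31 is not a perfect cube.
  y = -1: RHS = -19 is not a perfect cube.
  y = 2: RHS = 206 is not a perfect cube.
  y = -2: RHS = -194 is not a perfect cube.
  y = 3: RHS = 681 is not a perfect cube.
  y = -3: RHS = -669 is not a perfect cube.
Continuing the search up to |y| = 45 finds no solutions either.
No (x, y) in the scanned range satisfies the equation.

No integer solutions with |y| ≤ 45.


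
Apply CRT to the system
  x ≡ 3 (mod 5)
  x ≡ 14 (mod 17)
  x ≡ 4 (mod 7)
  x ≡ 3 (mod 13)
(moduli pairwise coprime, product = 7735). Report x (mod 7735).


Product of moduli M = 5 · 17 · 7 · 13 = 7735.
Merge one congruence at a time:
  Start: x ≡ 3 (mod 5).
  Combine with x ≡ 14 (mod 17); new modulus lcm = 85.
    Write x = 3 + 5·t and substitute into x ≡ 14 (mod 17): 5·t ≡ 14 − 3 = 11 (mod 17).
    The inverse of 5 mod 17 is 7 (since 5·7 = 35 = 2·17 + 1), so t ≡ 7·11 = 77 ≡ 9 (mod 17).
    Then x = 3 + 5·9 = 48, valid modulo lcm(5, 17) = 85: x ≡ 48 (mod 85).
  Combine with x ≡ 4 (mod 7); new modulus lcm = 595.
    Write x = 48 + 85·t and substitute into x ≡ 4 (mod 7): 85·t ≡ 4 − 48 = -44 (mod 7).
    Reduce coefficients mod 7: 1·t ≡ 5 (mod 7).
    So t ≡ 5 (mod 7).
    Then x = 48 + 85·5 = 473, valid modulo lcm(85, 7) = 595: x ≡ 473 (mod 595).
  Combine with x ≡ 3 (mod 13); new modulus lcm = 7735.
    Write x = 473 + 595·t and substitute into x ≡ 3 (mod 13): 595·t ≡ 3 − 473 = -470 (mod 13).
    Reduce coefficients mod 13: 10·t ≡ 11 (mod 13).
    The inverse of 10 mod 13 is 4 (since 10·4 = 40 = 3·13 + 1), so t ≡ 4·11 = 44 ≡ 5 (mod 13).
    Then x = 473 + 595·5 = 3448, valid modulo lcm(595, 13) = 7735: x ≡ 3448 (mod 7735).
Verify against each original: 3448 mod 5 = 3, 3448 mod 17 = 14, 3448 mod 7 = 4, 3448 mod 13 = 3.

x ≡ 3448 (mod 7735).


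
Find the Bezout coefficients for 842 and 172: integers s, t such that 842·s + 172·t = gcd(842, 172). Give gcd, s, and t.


Euclidean algorithm on (842, 172) — divide until remainder is 0:
  842 = 4 · 172 + 154
  172 = 1 · 154 + 18
  154 = 8 · 18 + 10
  18 = 1 · 10 + 8
  10 = 1 · 8 + 2
  8 = 4 · 2 + 0
gcd(842, 172) = 2.
Track Bezout coefficients alongside the remainders: start with r₀ = 842 = a·1 + b·0 (s = 1, t = 0) and r₁ = 172 = a·0 + b·1 (s = 0, t = 1); each new remainder r_{k+1} = r_{k-1} − q_k·r_k inherits s_{k+1} = s_{k-1} − q_k·s_k, t_{k+1} = t_{k-1} − q_k·t_k, so r_k = a·s_k + b·t_k at every step:
  q = 4: r = 154, s = 1 − 4·0 = 1, t = 0 − 4·1 = -4  (check: 842·1 + 172·(-4) = 154)
  q = 1: r = 18, s = 0 − 1·1 = -1, t = 1 − 1·(-4) = 5  (check: 842·(-1) + 172·5 = 18)
  q = 8: r = 10, s = 1 − 8·(-1) = 9, t = -4 − 8·5 = -44  (check: 842·9 + 172·(-44) = 10)
  q = 1: r = 8, s = -1 − 1·9 = -10, t = 5 − 1·(-44) = 49  (check: 842·(-10) + 172·49 = 8)
  q = 1: r = 2, s = 9 − 1·(-10) = 19, t = -44 − 1·49 = -93  (check: 842·19 + 172·(-93) = 2)
The row with r = 2 (the gcd) gives the Bezout coefficients s = 19, t = -93.
Result: 842 · (19) + 172 · (-93) = 2.

gcd(842, 172) = 2; s = 19, t = -93 (check: 842·19 + 172·(-93) = 2).


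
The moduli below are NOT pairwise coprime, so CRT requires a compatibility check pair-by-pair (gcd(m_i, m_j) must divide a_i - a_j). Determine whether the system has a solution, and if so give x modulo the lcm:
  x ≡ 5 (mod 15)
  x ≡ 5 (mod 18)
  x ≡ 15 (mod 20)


Moduli 15, 18, 20 are not pairwise coprime, so CRT works modulo lcm(m_i) when all pairwise compatibility conditions hold.
Pairwise compatibility: gcd(m_i, m_j) must divide a_i - a_j for every pair.
Merge one congruence at a time:
  Start: x ≡ 5 (mod 15).
  Combine with x ≡ 5 (mod 18): gcd(15, 18) = 3; 5 - 5 = 0, which IS divisible by 3, so compatible.
    Write x = 5 + 15·t and substitute into x ≡ 5 (mod 18): 15·t ≡ 5 − 5 = 0 (mod 18).
    Divide the congruence (and modulus) by g = 3: 5·t ≡ 0 (mod 6).
    The inverse of 5 mod 6 is 5 (since 5·5 = 25 = 4·6 + 1), so t ≡ 5·0 = 0 ≡ 0 (mod 6).
    Then x = 5 + 15·0 = 5, valid modulo lcm(15, 18) = 90: x ≡ 5 (mod 90).
  Combine with x ≡ 15 (mod 20): gcd(90, 20) = 10; 15 - 5 = 10, which IS divisible by 10, so compatible.
    Write x = 5 + 90·t and substitute into x ≡ 15 (mod 20): 90·t ≡ 15 − 5 = 10 (mod 20).
    Divide the congruence (and modulus) by g = 10: 9·t ≡ 1 (mod 2).
    Reduce coefficients mod 2: 1·t ≡ 1 (mod 2).
    So t ≡ 1 (mod 2).
    Then x = 5 + 90·1 = 95, valid modulo lcm(90, 20) = 180: x ≡ 95 (mod 180).
Verify: 95 mod 15 = 5, 95 mod 18 = 5, 95 mod 20 = 15.

x ≡ 95 (mod 180).


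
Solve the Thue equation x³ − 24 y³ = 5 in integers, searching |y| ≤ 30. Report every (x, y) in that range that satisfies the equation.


The equation is x³ - 24y³ = 5. For fixed y, x³ = 24·y³ + 5, so a solution requires the RHS to be a perfect cube.
Strategy: iterate y from -30 to 30, compute RHS = 24·y³ + 5, and check whether it is a (positive or negative) perfect cube.
Check small values of y:
  y = 0: RHS = 5 is not a perfect cube.
  y = 1: RHS = 29 is not a perfect cube.
  y = -1: RHS = -19 is not a perfect cube.
  y = 2: RHS = 197 is not a perfect cube.
  y = -2: RHS = -187 is not a perfect cube.
  y = 3: RHS = 653 is not a perfect cube.
  y = -3: RHS = -643 is not a perfect cube.
Continuing the search up to |y| = 30 finds no solutions either.
No (x, y) in the scanned range satisfies the equation.

No integer solutions with |y| ≤ 30.


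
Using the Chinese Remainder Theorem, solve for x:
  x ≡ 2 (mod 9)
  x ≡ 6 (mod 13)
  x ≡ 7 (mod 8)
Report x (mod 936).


Moduli 9, 13, 8 are pairwise coprime; by CRT there is a unique solution modulo M = 9 · 13 · 8 = 936.
Solve pairwise, accumulating the modulus:
  Start with x ≡ 2 (mod 9).
  Combine with x ≡ 6 (mod 13): since gcd(9, 13) = 1, we get a unique residue mod 117.
    Write x = 2 + 9·t and substitute into x ≡ 6 (mod 13): 9·t ≡ 6 − 2 = 4 (mod 13).
    The inverse of 9 mod 13 is 3 (since 9·3 = 27 = 2·13 + 1), so t ≡ 3·4 = 12 ≡ 12 (mod 13).
    Then x = 2 + 9·12 = 110, valid modulo lcm(9, 13) = 117: x ≡ 110 (mod 117).
  Combine with x ≡ 7 (mod 8): since gcd(117, 8) = 1, we get a unique residue mod 936.
    Write x = 110 + 117·t and substitute into x ≡ 7 (mod 8): 117·t ≡ 7 − 110 = -103 (mod 8).
    Reduce coefficients mod 8: 5·t ≡ 1 (mod 8).
    The inverse of 5 mod 8 is 5 (since 5·5 = 25 = 3·8 + 1), so t ≡ 5·1 = 5 ≡ 5 (mod 8).
    Then x = 110 + 117·5 = 695, valid modulo lcm(117, 8) = 936: x ≡ 695 (mod 936).
Verify: 695 mod 9 = 2 ✓, 695 mod 13 = 6 ✓, 695 mod 8 = 7 ✓.

x ≡ 695 (mod 936).


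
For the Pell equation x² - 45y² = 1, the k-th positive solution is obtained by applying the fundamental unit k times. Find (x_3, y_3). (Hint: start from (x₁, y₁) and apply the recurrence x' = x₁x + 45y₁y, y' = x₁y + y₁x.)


Step 1: Find the fundamental solution (x₁, y₁) of x² - 45y² = 1.
  Expand √45 as a continued fraction. a₀ = ⌊√45⌋ = 6; iterate m_{k+1} = d_k·a_k − m_k, d_{k+1} = (45 − m_{k+1}²)/d_k, a_{k+1} = ⌊(a₀ + m_{k+1})/d_{k+1}⌋ (starting m₀ = 0, d₀ = 1), with convergents p_k = a_k·p_{k-1} + p_{k-2}, q_k = a_k·q_{k-1} + q_{k-2} (p₋₁ = 1, q₋₁ = 0):
  k = 0: a₀ = 6; p₀/q₀ = 6/1; p₀² − 45·q₀² = 36 − 45 = -9.
  k = 1: m = 6, d = 9, a = ⌊(6 + 6)/9⌋ = 1; p/q = (1·6 + 1)/(1·1 + 0) = 7/1; p² − 45·q² = 49 − 45 = 4.
  k = 2: m = 3, d = 4, a = ⌊(6 + 3)/4⌋ = 2; p/q = (2·7 + 6)/(2·1 + 1) = 20/3; p² − 45·q² = 400 − 405 = -5.
  k = 3: m = 5, d = 5, a = ⌊(6 + 5)/5⌋ = 2; p/q = (2·20 + 7)/(2·3 + 1) = 47/7; p² − 45·q² = 2209 − 2205 = 4.
  k = 4: m = 5, d = 4, a = ⌊(6 + 5)/4⌋ = 2; p/q = (2·47 + 20)/(2·7 + 3) = 114/17; p² − 45·q² = 12996 − 13005 = -9.
  k = 5: m = 3, d = 9, a = ⌊(6 + 3)/9⌋ = 1; p/q = (1·114 + 47)/(1·17 + 7) = 161/24; p² − 45·q² = 25921 − 25920 = 1.
  The first convergent with p² − 45·q² = 1 gives the fundamental solution (x₁, y₁) = (161, 24).
Step 2: Apply the recurrence (x_{n+1}, y_{n+1}) = (x₁x_n + 45y₁y_n, x₁y_n + y₁x_n) repeatedly.
  From (x_1, y_1) = (161, 24): x_2 = 161·161 + 45·24·24 = 51841; y_2 = 161·24 + 24·161 = 7728.
  From (x_2, y_2) = (51841, 7728): x_3 = 161·51841 + 45·24·7728 = 16692641; y_3 = 161·7728 + 24·51841 = 2488392.
Step 3: Verify x_3² - 45·y_3² = 278644263554881 - 278644263554880 = 1 (should be 1). ✓

(x_1, y_1) = (161, 24); (x_3, y_3) = (16692641, 2488392).


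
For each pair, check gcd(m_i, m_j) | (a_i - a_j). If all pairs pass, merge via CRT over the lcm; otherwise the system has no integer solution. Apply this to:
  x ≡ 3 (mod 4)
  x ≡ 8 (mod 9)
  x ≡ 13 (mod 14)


Moduli 4, 9, 14 are not pairwise coprime, so CRT works modulo lcm(m_i) when all pairwise compatibility conditions hold.
Pairwise compatibility: gcd(m_i, m_j) must divide a_i - a_j for every pair.
Merge one congruence at a time:
  Start: x ≡ 3 (mod 4).
  Combine with x ≡ 8 (mod 9): gcd(4, 9) = 1; 8 - 3 = 5, which IS divisible by 1, so compatible.
    Write x = 3 + 4·t and substitute into x ≡ 8 (mod 9): 4·t ≡ 8 − 3 = 5 (mod 9).
    The inverse of 4 mod 9 is 7 (since 4·7 = 28 = 3·9 + 1), so t ≡ 7·5 = 35 ≡ 8 (mod 9).
    Then x = 3 + 4·8 = 35, valid modulo lcm(4, 9) = 36: x ≡ 35 (mod 36).
  Combine with x ≡ 13 (mod 14): gcd(36, 14) = 2; 13 - 35 = -22, which IS divisible by 2, so compatible.
    Write x = 35 + 36·t and substitute into x ≡ 13 (mod 14): 36·t ≡ 13 − 35 = -22 (mod 14).
    Divide the congruence (and modulus) by g = 2: 18·t ≡ -11 (mod 7).
    Reduce coefficients mod 7: 4·t ≡ 3 (mod 7).
    The inverse of 4 mod 7 is 2 (since 4·2 = 8 = 1·7 + 1), so t ≡ 2·3 = 6 ≡ 6 (mod 7).
    Then x = 35 + 36·6 = 251, valid modulo lcm(36, 14) = 252: x ≡ 251 (mod 252).
Verify: 251 mod 4 = 3, 251 mod 9 = 8, 251 mod 14 = 13.

x ≡ 251 (mod 252).


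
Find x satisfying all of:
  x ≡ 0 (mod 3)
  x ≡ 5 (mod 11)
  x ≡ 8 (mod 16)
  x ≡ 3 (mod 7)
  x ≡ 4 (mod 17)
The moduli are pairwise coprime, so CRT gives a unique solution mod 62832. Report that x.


Product of moduli M = 3 · 11 · 16 · 7 · 17 = 62832.
Merge one congruence at a time:
  Start: x ≡ 0 (mod 3).
  Combine with x ≡ 5 (mod 11); new modulus lcm = 33.
    Write x = 0 + 3·t and substitute into x ≡ 5 (mod 11): 3·t ≡ 5 − 0 = 5 (mod 11).
    The inverse of 3 mod 11 is 4 (since 3·4 = 12 = 1·11 + 1), so t ≡ 4·5 = 20 ≡ 9 (mod 11).
    Then x = 0 + 3·9 = 27, valid modulo lcm(3, 11) = 33: x ≡ 27 (mod 33).
  Combine with x ≡ 8 (mod 16); new modulus lcm = 528.
    Write x = 27 + 33·t and substitute into x ≡ 8 (mod 16): 33·t ≡ 8 − 27 = -19 (mod 16).
    Reduce coefficients mod 16: 1·t ≡ 13 (mod 16).
    So t ≡ 13 (mod 16).
    Then x = 27 + 33·13 = 456, valid modulo lcm(33, 16) = 528: x ≡ 456 (mod 528).
  Combine with x ≡ 3 (mod 7); new modulus lcm = 3696.
    Write x = 456 + 528·t and substitute into x ≡ 3 (mod 7): 528·t ≡ 3 − 456 = -453 (mod 7).
    Reduce coefficients mod 7: 3·t ≡ 2 (mod 7).
    The inverse of 3 mod 7 is 5 (since 3·5 = 15 = 2·7 + 1), so t ≡ 5·2 = 10 ≡ 3 (mod 7).
    Then x = 456 + 528·3 = 2040, valid modulo lcm(528, 7) = 3696: x ≡ 2040 (mod 3696).
  Combine with x ≡ 4 (mod 17); new modulus lcm = 62832.
    Write x = 2040 + 3696·t and substitute into x ≡ 4 (mod 17): 3696·t ≡ 4 − 2040 = -2036 (mod 17).
    Reduce coefficients mod 17: 7·t ≡ 4 (mod 17).
    The inverse of 7 mod 17 is 5 (since 7·5 = 35 = 2·17 + 1), so t ≡ 5·4 = 20 ≡ 3 (mod 17).
    Then x = 2040 + 3696·3 = 13128, valid modulo lcm(3696, 17) = 62832: x ≡ 13128 (mod 62832).
Verify against each original: 13128 mod 3 = 0, 13128 mod 11 = 5, 13128 mod 16 = 8, 13128 mod 7 = 3, 13128 mod 17 = 4.

x ≡ 13128 (mod 62832).


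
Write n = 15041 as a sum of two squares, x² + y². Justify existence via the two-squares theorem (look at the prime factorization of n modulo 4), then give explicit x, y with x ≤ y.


Step 1: Factor n = 15041 = 13^2 · 89.
Step 2: Check the mod-4 condition on each prime factor: 13 ≡ 1 (mod 4), exponent 2; 89 ≡ 1 (mod 4), exponent 1.
All primes ≡ 3 (mod 4) appear to even exponent (or don't appear), so by the two-squares theorem n IS expressible as a sum of two squares.
Step 3: Build a representation. Here n = 13 · 13 · 89 is a product of primes ≡ 1 (mod 4). Each prime p ≡ 1 (mod 4) is itself a sum of two squares; find a² by testing p − a² for a perfect square:
  13: 13 − 1² = 12, 13 − 2² = 9 = 3² ⇒ 13 = 2² + 3².
  89: 89 − 1² = 88, 89 − 2² = 85, 89 − 3² = 80, 89 − 4² = 73, 89 − 5² = 64 = 8² ⇒ 89 = 5² + 8².
  Combine using the Brahmagupta–Fibonacci identity (a² + b²)(c² + d²) = (ac − bd)² + (ad + bc)² = (ac + bd)² + (ad − bc)²:
  13 · 13 = 169: from (2² + 3²)(2² + 3²), take (2·2 − 3·3, 2·3 + 3·2) = (4 − 9, 6 + 6) = (-5, 12); dropping signs (only squares matter) gives (5, 12); check 5² + 12² = 25 + 144 = 169 ✓.
  169 · 89 = 15041: from (5² + 12²)(5² + 8²), take (5·5 − 12·8, 5·8 + 12·5) = (25 − 96, 40 + 60) = (-71, 100); dropping signs (only squares matter) gives (71, 100); check 71² + 100² = 5041 + 10000 = 15041 ✓.
Step 4: Order so x ≤ y and verify: 71² + 100² = 5041 + 10000 = 15041 = n. ✓

n = 15041 = 71² + 100² (one valid representation with x ≤ y).


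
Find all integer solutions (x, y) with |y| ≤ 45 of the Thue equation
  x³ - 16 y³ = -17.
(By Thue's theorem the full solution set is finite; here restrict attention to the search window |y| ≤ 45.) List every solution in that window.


The equation is x³ - 16y³ = -17. For fixed y, x³ = 16·y³ − 17, so a solution requires the RHS to be a perfect cube.
Strategy: iterate y from -45 to 45, compute RHS = 16·y³ − 17, and check whether it is a (positive or negative) perfect cube.
Check small values of y:
  y = 0: RHS = -17 is not a perfect cube.
  y = 1: RHS = -1 = (-1)³ ⇒ x = -1 works.
  y = -1: RHS = -33 is not a perfect cube.
  y = 2: RHS = 111 is not a perfect cube.
  y = -2: RHS = -145 is not a perfect cube.
  y = 3: RHS = 415 is not a perfect cube.
  y = -3: RHS = -449 is not a perfect cube.
Continuing the search up to |y| = 45 finds no further solutions beyond those listed.
Collected solutions: (-1, 1).

Solutions (with |y| ≤ 45): (-1, 1).


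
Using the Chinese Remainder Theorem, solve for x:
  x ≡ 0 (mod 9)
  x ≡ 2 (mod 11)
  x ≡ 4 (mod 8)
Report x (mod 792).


Moduli 9, 11, 8 are pairwise coprime; by CRT there is a unique solution modulo M = 9 · 11 · 8 = 792.
Solve pairwise, accumulating the modulus:
  Start with x ≡ 0 (mod 9).
  Combine with x ≡ 2 (mod 11): since gcd(9, 11) = 1, we get a unique residue mod 99.
    Write x = 0 + 9·t and substitute into x ≡ 2 (mod 11): 9·t ≡ 2 − 0 = 2 (mod 11).
    The inverse of 9 mod 11 is 5 (since 9·5 = 45 = 4·11 + 1), so t ≡ 5·2 = 10 ≡ 10 (mod 11).
    Then x = 0 + 9·10 = 90, valid modulo lcm(9, 11) = 99: x ≡ 90 (mod 99).
  Combine with x ≡ 4 (mod 8): since gcd(99, 8) = 1, we get a unique residue mod 792.
    Write x = 90 + 99·t and substitute into x ≡ 4 (mod 8): 99·t ≡ 4 − 90 = -86 (mod 8).
    Reduce coefficients mod 8: 3·t ≡ 2 (mod 8).
    The inverse of 3 mod 8 is 3 (since 3·3 = 9 = 1·8 + 1), so t ≡ 3·2 = 6 ≡ 6 (mod 8).
    Then x = 90 + 99·6 = 684, valid modulo lcm(99, 8) = 792: x ≡ 684 (mod 792).
Verify: 684 mod 9 = 0 ✓, 684 mod 11 = 2 ✓, 684 mod 8 = 4 ✓.

x ≡ 684 (mod 792).


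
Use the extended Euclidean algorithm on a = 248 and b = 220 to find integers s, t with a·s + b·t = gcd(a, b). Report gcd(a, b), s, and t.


Euclidean algorithm on (248, 220) — divide until remainder is 0:
  248 = 1 · 220 + 28
  220 = 7 · 28 + 24
  28 = 1 · 24 + 4
  24 = 6 · 4 + 0
gcd(248, 220) = 4.
Track Bezout coefficients alongside the remainders: start with r₀ = 248 = a·1 + b·0 (s = 1, t = 0) and r₁ = 220 = a·0 + b·1 (s = 0, t = 1); each new remainder r_{k+1} = r_{k-1} − q_k·r_k inherits s_{k+1} = s_{k-1} − q_k·s_k, t_{k+1} = t_{k-1} − q_k·t_k, so r_k = a·s_k + b·t_k at every step:
  q = 1: r = 28, s = 1 − 1·0 = 1, t = 0 − 1·1 = -1  (check: 248·1 + 220·(-1) = 28)
  q = 7: r = 24, s = 0 − 7·1 = -7, t = 1 − 7·(-1) = 8  (check: 248·(-7) + 220·8 = 24)
  q = 1: r = 4, s = 1 − 1·(-7) = 8, t = -1 − 1·8 = -9  (check: 248·8 + 220·(-9) = 4)
The row with r = 4 (the gcd) gives the Bezout coefficients s = 8, t = -9.
Result: 248 · (8) + 220 · (-9) = 4.

gcd(248, 220) = 4; s = 8, t = -9 (check: 248·8 + 220·(-9) = 4).


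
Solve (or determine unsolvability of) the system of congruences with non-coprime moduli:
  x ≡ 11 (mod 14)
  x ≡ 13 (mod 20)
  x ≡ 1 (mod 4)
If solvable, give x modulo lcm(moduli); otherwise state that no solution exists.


Moduli 14, 20, 4 are not pairwise coprime, so CRT works modulo lcm(m_i) when all pairwise compatibility conditions hold.
Pairwise compatibility: gcd(m_i, m_j) must divide a_i - a_j for every pair.
Merge one congruence at a time:
  Start: x ≡ 11 (mod 14).
  Combine with x ≡ 13 (mod 20): gcd(14, 20) = 2; 13 - 11 = 2, which IS divisible by 2, so compatible.
    Write x = 11 + 14·t and substitute into x ≡ 13 (mod 20): 14·t ≡ 13 − 11 = 2 (mod 20).
    Divide the congruence (and modulus) by g = 2: 7·t ≡ 1 (mod 10).
    The inverse of 7 mod 10 is 3 (since 7·3 = 21 = 2·10 + 1), so t ≡ 3·1 = 3 ≡ 3 (mod 10).
    Then x = 11 + 14·3 = 53, valid modulo lcm(14, 20) = 140: x ≡ 53 (mod 140).
  Combine with x ≡ 1 (mod 4): gcd(140, 4) = 4; 1 - 53 = -52, which IS divisible by 4, so compatible.
    Write x = 53 + 140·t and substitute into x ≡ 1 (mod 4): 140·t ≡ 1 − 53 = -52 (mod 4).
    Divide the congruence (and modulus) by g = 4: 35·t ≡ -13 (mod 1).
    Modulo 1 every t works; take t = 0.
    Then x = 53 + 140·0 = 53, valid modulo lcm(140, 4) = 140: x ≡ 53 (mod 140).
Verify: 53 mod 14 = 11, 53 mod 20 = 13, 53 mod 4 = 1.

x ≡ 53 (mod 140).


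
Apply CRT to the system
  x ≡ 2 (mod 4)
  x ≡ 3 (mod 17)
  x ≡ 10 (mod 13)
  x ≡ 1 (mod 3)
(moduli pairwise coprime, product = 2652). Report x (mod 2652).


Product of moduli M = 4 · 17 · 13 · 3 = 2652.
Merge one congruence at a time:
  Start: x ≡ 2 (mod 4).
  Combine with x ≡ 3 (mod 17); new modulus lcm = 68.
    Write x = 2 + 4·t and substitute into x ≡ 3 (mod 17): 4·t ≡ 3 − 2 = 1 (mod 17).
    The inverse of 4 mod 17 is 13 (since 4·13 = 52 = 3·17 + 1), so t ≡ 13·1 = 13 ≡ 13 (mod 17).
    Then x = 2 + 4·13 = 54, valid modulo lcm(4, 17) = 68: x ≡ 54 (mod 68).
  Combine with x ≡ 10 (mod 13); new modulus lcm = 884.
    Write x = 54 + 68·t and substitute into x ≡ 10 (mod 13): 68·t ≡ 10 − 54 = -44 (mod 13).
    Reduce coefficients mod 13: 3·t ≡ 8 (mod 13).
    The inverse of 3 mod 13 is 9 (since 3·9 = 27 = 2·13 + 1), so t ≡ 9·8 = 72 ≡ 7 (mod 13).
    Then x = 54 + 68·7 = 530, valid modulo lcm(68, 13) = 884: x ≡ 530 (mod 884).
  Combine with x ≡ 1 (mod 3); new modulus lcm = 2652.
    Write x = 530 + 884·t and substitute into x ≡ 1 (mod 3): 884·t ≡ 1 − 530 = -529 (mod 3).
    Reduce coefficients mod 3: 2·t ≡ 2 (mod 3).
    The inverse of 2 mod 3 is 2 (since 2·2 = 4 = 1·3 + 1), so t ≡ 2·2 = 4 ≡ 1 (mod 3).
    Then x = 530 + 884·1 = 1414, valid modulo lcm(884, 3) = 2652: x ≡ 1414 (mod 2652).
Verify against each original: 1414 mod 4 = 2, 1414 mod 17 = 3, 1414 mod 13 = 10, 1414 mod 3 = 1.

x ≡ 1414 (mod 2652).
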